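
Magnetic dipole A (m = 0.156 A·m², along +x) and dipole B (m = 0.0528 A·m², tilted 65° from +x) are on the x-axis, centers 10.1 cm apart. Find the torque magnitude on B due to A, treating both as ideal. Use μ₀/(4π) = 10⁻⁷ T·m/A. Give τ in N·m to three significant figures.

τ ≈ 1.45×10⁻⁶ N·m

Dipole B is on the axis of dipole A, so B₁ there is axial: B₁ = (μ₀/4π)·2m₁/r³ along +x.
B₁ = 2(10⁻⁷)(0.156)/(0.101)³ = 3.028×10⁻⁵ T.
τ = m₂ B₁ sinθ.
τ = (0.0528)(3.028×10⁻⁵)·sin65° = 1.449×10⁻⁶ N·m.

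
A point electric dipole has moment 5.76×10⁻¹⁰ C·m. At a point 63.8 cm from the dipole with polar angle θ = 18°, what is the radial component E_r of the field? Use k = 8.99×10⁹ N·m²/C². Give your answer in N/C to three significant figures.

For a dipole, E_r = (2kp cosθ)/r³.
kp/r³ = (8.99×10⁹)(5.76×10⁻¹⁰)/(0.638)³ = 19.94 N/C.
E_r = 2·19.94·cos18° = 37.93 N/C.

E_r ≈ 37.9 N/C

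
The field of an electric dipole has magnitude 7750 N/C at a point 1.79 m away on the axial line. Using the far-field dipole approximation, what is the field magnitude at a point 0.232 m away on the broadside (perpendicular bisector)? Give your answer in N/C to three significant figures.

E ≈ 1.78×10⁶ N/C

Dipole fields scale as 1/r³ in the far field.
The axial field is twice the equatorial field at the same r, so the geometry factor is 1/2.
E₂ = E₁ · (1/2) · (r₁/r₂)³ = 7750 · 0.5 · (1.79/0.232)³.
(r₁/r₂)³ = (7.716)³ = 459.3.
E₂ ≈ 1.780×10⁶ N/C.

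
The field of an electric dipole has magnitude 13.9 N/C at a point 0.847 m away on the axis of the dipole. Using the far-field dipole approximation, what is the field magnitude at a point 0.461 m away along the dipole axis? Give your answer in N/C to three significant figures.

E ≈ 86.2 N/C

Dipole fields scale as 1/r³ in the far field; the geometry is the same at both points.
E₂ = E₁ · (r₁/r₂)³ = 13.9 · (0.847/0.461)³.
(r₁/r₂)³ = (1.837)³ = 6.202.
E₂ ≈ 86.21 N/C.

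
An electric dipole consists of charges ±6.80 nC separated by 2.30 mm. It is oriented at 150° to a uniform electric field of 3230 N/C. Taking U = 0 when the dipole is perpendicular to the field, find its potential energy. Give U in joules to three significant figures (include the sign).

U ≈ 4.37×10⁻⁸ J

Dipole moment p = qd = (6.80×10⁻⁹ C)(0.00230 m) = 1.564×10⁻¹¹ C·m.
U = −p·E = −pE cosθ.
U = −(1.564×10⁻¹¹)(3230)·cos150° = 4.375×10⁻⁸ J.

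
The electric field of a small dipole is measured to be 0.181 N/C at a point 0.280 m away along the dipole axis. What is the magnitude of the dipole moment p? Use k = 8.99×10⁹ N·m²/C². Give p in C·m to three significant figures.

p ≈ 2.21×10⁻¹³ C·m

On axis E = 2kp/r³, so p = Er³/(2k).
p = (0.181)·(0.280)³ / (2·8.99×10⁹) = 2.210×10⁻¹³ C·m.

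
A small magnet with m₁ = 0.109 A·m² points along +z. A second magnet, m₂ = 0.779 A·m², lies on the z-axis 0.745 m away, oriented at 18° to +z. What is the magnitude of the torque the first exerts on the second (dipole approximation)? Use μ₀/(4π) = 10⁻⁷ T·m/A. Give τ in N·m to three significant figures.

Dipole B is on the axis of dipole A, so B₁ there is axial: B₁ = (μ₀/4π)·2m₁/r³ along +z.
B₁ = 2(10⁻⁷)(0.109)/(0.745)³ = 5.272×10⁻⁸ T.
τ = m₂ B₁ sinθ.
τ = (0.779)(5.272×10⁻⁸)·sin18° = 1.269×10⁻⁸ N·m.

τ ≈ 1.27×10⁻⁸ N·m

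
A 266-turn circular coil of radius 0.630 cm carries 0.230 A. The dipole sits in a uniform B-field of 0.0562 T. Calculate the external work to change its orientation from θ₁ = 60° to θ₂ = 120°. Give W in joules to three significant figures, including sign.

m = NIA = NIπa² = 266·(0.230)·π·(0.00630)² = 0.007629 A·m².
W_ext = ΔU = −mB cosθ₂ + mB cosθ₁ = mB(cosθ₁ − cosθ₂).
W = (0.007629)(0.0562)·(cos60° − cos120°) = (4.287×10⁻⁴)·(+1.0000) = 4.287×10⁻⁴ J.

W ≈ 4.29×10⁻⁴ J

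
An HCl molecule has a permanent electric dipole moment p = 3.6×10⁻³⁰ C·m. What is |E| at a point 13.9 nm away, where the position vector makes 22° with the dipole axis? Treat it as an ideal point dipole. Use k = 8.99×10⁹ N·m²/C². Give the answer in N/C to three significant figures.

At angle θ the dipole field magnitude is E = (kp/r³)·√(1 + 3cos²θ).
kp/r³ = (8.99×10⁹)(3.60×10⁻³⁰) / (1.39×10⁻⁸)³ = 1.205×10⁴ N/C.
√(1 + 3cos²22°) = √(1 + 3·0.8597) = √3.5790 ≈ 1.8918.
E ≈ 1.205×10⁴ × 1.892 = 2.280×10⁴ N/C.

E ≈ 2.28×10⁴ N/C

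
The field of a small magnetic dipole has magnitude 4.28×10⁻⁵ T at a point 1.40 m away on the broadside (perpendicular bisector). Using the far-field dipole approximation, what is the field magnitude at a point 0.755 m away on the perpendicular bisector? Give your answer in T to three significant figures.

B ≈ 2.73×10⁻⁴ T

Dipole fields scale as 1/r³ in the far field; the geometry is the same at both points.
B₂ = B₁ · (r₁/r₂)³ = 4.28×10⁻⁵ · (1.40/0.755)³.
(r₁/r₂)³ = (1.854)³ = 6.376.
B₂ ≈ 2.729×10⁻⁴ T.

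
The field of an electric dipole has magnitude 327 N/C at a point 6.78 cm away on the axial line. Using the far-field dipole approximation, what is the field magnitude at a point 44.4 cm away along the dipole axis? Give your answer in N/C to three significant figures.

E ≈ 1.16 N/C

Dipole fields scale as 1/r³ in the far field; the geometry is the same at both points.
E₂ = E₁ · (r₁/r₂)³ = 327 · (6.78/44.4)³.
(r₁/r₂)³ = (0.1527)³ = 0.003561.
E₂ ≈ 1.164 N/C.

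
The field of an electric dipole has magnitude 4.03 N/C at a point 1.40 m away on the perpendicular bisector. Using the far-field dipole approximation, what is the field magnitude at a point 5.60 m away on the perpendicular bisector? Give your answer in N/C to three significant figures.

E ≈ 0.0630 N/C

Dipole fields scale as 1/r³ in the far field; the geometry is the same at both points.
E₂ = E₁ · (r₁/r₂)³ = 4.03 · (1.40/5.60)³.
(r₁/r₂)³ = (0.25)³ = 0.01562.
E₂ ≈ 0.06297 N/C.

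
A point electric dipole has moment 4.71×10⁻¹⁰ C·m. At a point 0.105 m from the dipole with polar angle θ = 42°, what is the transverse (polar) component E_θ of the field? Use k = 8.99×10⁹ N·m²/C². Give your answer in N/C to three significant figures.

E_θ ≈ 2450 N/C

For a dipole, E_θ = (kp sinθ)/r³.
kp/r³ = (8.99×10⁹)(4.71×10⁻¹⁰)/(0.105)³ = 3658 N/C.
E_θ = 3658·sin42° = 2448 N/C.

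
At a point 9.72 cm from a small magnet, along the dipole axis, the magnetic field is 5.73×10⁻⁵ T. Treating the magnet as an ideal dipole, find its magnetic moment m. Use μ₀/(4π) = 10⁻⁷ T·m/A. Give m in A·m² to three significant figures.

m ≈ 0.263 A·m²

On axis B = (μ₀/4π)·2m/r³, so m = Br³·4π/(μ₀·2).
m = (5.73×10⁻⁵)·(0.0972)³ / (2·10⁻⁷) = 0.2631 A·m².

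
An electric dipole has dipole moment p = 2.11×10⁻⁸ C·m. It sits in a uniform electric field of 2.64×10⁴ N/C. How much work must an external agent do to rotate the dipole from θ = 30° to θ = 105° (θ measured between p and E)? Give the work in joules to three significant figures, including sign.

W ≈ 6.27×10⁻⁴ J

W_ext = ΔU = U(θ₂) − U(θ₁) = −pE cosθ₂ − (−pE cosθ₁) = pE(cosθ₁ − cosθ₂).
W = (2.11×10⁻⁸)(2.64×10⁴)·(cos30° − cos105°) = (5.570×10⁻⁴)·(+1.1248) = 6.266×10⁻⁴ J.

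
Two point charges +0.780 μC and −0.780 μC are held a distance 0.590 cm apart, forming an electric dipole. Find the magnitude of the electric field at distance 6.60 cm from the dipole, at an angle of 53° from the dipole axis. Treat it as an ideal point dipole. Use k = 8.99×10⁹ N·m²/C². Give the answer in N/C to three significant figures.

E ≈ 2.08×10⁵ N/C

Dipole moment p = qd = (7.80×10⁻⁷ C)(0.00590 m) = 4.602×10⁻⁹ C·m.
At angle θ the dipole field magnitude is E = (kp/r³)·√(1 + 3cos²θ).
kp/r³ = (8.99×10⁹)(4.602×10⁻⁹) / (0.0660)³ = 1.439×10⁵ N/C.
√(1 + 3cos²53°) = √(1 + 3·0.3622) = √2.0865 ≈ 1.4445.
E ≈ 1.439×10⁵ × 1.444 = 2.079×10⁵ N/C.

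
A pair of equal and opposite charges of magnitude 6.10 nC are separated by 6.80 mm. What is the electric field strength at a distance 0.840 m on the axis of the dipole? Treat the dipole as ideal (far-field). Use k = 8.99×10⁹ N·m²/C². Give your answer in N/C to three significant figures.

Dipole moment p = qd = (6.10×10⁻⁹ C)(0.00680 m) = 4.148×10⁻¹¹ C·m.
On the dipole axis E = 2kp/r³.
E = 2·(8.99×10⁹)(4.148×10⁻¹¹) / (0.840)³ = 1.258 N/C.

E ≈ 1.26 N/C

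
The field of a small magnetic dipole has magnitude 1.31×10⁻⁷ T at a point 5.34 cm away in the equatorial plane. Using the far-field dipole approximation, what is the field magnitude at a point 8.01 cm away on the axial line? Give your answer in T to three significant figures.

Dipole fields scale as 1/r³ in the far field.
The axial field is twice the equatorial field at the same r, so the geometry factor is 2/1.
B₂ = B₁ · (2/1) · (r₁/r₂)³ = 1.31×10⁻⁷ · 2 · (5.34/8.01)³.
(r₁/r₂)³ = (0.6667)³ = 0.2963.
B₂ ≈ 7.763×10⁻⁸ T.

B ≈ 7.76×10⁻⁸ T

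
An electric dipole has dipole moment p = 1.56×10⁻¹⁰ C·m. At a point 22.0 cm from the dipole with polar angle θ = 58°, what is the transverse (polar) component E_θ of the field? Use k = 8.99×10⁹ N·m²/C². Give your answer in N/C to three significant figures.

For a dipole, E_θ = (kp sinθ)/r³.
kp/r³ = (8.99×10⁹)(1.56×10⁻¹⁰)/(0.220)³ = 131.7 N/C.
E_θ = 131.7·sin58° = 111.7 N/C.

E_θ ≈ 112 N/C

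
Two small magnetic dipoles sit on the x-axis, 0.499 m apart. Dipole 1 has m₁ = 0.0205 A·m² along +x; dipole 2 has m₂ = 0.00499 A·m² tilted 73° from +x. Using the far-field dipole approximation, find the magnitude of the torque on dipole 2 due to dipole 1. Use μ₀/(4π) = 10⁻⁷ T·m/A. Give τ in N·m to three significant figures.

Dipole B is on the axis of dipole A, so B₁ there is axial: B₁ = (μ₀/4π)·2m₁/r³ along +x.
B₁ = 2(10⁻⁷)(0.0205)/(0.499)³ = 3.300×10⁻⁸ T.
τ = m₂ B₁ sinθ.
τ = (0.00499)(3.300×10⁻⁸)·sin73° = 1.575×10⁻¹⁰ N·m.

τ ≈ 1.57×10⁻¹⁰ N·m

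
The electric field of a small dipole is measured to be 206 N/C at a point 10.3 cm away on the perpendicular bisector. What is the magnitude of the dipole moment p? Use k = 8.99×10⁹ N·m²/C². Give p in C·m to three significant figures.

In the equatorial plane E = kp/r³, so p = Er³/(k).
p = (206)·(0.103)³ / (8.99×10⁹) = 2.504×10⁻¹¹ C·m.

p ≈ 2.50×10⁻¹¹ C·m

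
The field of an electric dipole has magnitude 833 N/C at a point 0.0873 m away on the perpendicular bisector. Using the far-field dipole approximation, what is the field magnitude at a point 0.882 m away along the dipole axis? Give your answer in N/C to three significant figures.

Dipole fields scale as 1/r³ in the far field.
The axial field is twice the equatorial field at the same r, so the geometry factor is 2/1.
E₂ = E₁ · (2/1) · (r₁/r₂)³ = 833 · 2 · (0.0873/0.882)³.
(r₁/r₂)³ = (0.09898)³ = 0.0009697.
E₂ ≈ 1.616 N/C.

E ≈ 1.62 N/C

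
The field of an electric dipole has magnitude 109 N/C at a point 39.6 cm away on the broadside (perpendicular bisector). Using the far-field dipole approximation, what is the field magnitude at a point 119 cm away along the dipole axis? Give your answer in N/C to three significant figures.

E ≈ 8.03 N/C

Dipole fields scale as 1/r³ in the far field.
The axial field is twice the equatorial field at the same r, so the geometry factor is 2/1.
E₂ = E₁ · (2/1) · (r₁/r₂)³ = 109 · 2 · (39.6/119)³.
(r₁/r₂)³ = (0.3328)³ = 0.03685.
E₂ ≈ 8.033 N/C.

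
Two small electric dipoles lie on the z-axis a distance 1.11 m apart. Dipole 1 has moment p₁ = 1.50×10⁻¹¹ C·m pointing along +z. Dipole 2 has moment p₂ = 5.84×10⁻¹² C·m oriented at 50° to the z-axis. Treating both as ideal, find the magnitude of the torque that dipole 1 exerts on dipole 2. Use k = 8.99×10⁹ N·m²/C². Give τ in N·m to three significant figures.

The second dipole sits on the axis of the first, so the field there is axial: E₁ = 2kp₁/r³ along +z.
E₁ = 2(8.99×10⁹)(1.50×10⁻¹¹)/(1.11)³ = 0.1972 N/C.
Torque on the second dipole: τ = p₂ E₁ sinθ.
τ = (5.84×10⁻¹²)(0.1972)·sin50° = 8.822×10⁻¹³ N·m.

τ ≈ 8.82×10⁻¹³ N·m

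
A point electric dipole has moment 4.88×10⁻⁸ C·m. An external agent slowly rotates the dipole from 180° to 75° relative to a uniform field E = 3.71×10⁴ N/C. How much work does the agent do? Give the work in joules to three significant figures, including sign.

W_ext = ΔU = U(θ₂) − U(θ₁) = −pE cosθ₂ − (−pE cosθ₁) = pE(cosθ₁ − cosθ₂).
W = (4.88×10⁻⁸)(3.71×10⁴)·(cos180° − cos75°) = (0.001810)·(-1.2588) = -0.002279 J.

W ≈ -0.00228 J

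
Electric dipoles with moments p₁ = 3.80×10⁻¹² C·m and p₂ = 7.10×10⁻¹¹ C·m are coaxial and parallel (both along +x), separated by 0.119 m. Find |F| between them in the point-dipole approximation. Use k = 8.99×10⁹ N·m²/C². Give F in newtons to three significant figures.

F ≈ 7.26×10⁻⁸ N

On-axis field of dipole 1 at distance r: E = 2kp₁/r³. Force on dipole 2 is F = p₂·dE/dr (gradient along axis).
dE/dr = −6kp₁/r⁴, so |F| = 6kp₁p₂/r⁴ (attractive for aligned moments).
F = 6(8.99×10⁹)(3.80×10⁻¹²)(7.10×10⁻¹¹)/(0.119)⁴ = 7.257×10⁻⁸ N.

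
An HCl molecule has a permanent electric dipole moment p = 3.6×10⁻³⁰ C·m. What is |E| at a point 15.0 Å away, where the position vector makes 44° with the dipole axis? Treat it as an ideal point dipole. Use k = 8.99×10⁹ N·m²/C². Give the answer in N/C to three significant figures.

At angle θ the dipole field magnitude is E = (kp/r³)·√(1 + 3cos²θ).
kp/r³ = (8.99×10⁹)(3.60×10⁻³⁰) / (1.50×10⁻⁹)³ = 9.589×10⁶ N/C.
√(1 + 3cos²44°) = √(1 + 3·0.5174) = √2.5523 ≈ 1.5976.
E ≈ 9.589×10⁶ × 1.598 = 1.532×10⁷ N/C.

E ≈ 1.53×10⁷ N/C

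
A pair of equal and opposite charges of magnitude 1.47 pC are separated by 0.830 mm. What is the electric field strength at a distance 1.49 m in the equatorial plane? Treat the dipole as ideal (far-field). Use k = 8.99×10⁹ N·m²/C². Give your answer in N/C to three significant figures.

E ≈ 3.32×10⁻⁶ N/C

Dipole moment p = qd = (1.47×10⁻¹² C)(8.30×10⁻⁴ m) = 1.22×10⁻¹⁵ C·m.
On the perpendicular bisector E = kp/r³ (half the axial value at the same distance).
E = (8.99×10⁹)(1.22×10⁻¹⁵) / (1.49)³ = 3.316×10⁻⁶ N/C.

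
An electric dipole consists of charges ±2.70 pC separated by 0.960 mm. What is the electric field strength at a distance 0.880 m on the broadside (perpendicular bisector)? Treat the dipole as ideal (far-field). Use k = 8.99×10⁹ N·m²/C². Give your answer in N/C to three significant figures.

Dipole moment p = qd = (2.70×10⁻¹² C)(9.60×10⁻⁴ m) = 2.592×10⁻¹⁵ C·m.
On the perpendicular bisector E = kp/r³ (half the axial value at the same distance).
E = (8.99×10⁹)(2.592×10⁻¹⁵) / (0.880)³ = 3.419×10⁻⁵ N/C.

E ≈ 3.42×10⁻⁵ N/C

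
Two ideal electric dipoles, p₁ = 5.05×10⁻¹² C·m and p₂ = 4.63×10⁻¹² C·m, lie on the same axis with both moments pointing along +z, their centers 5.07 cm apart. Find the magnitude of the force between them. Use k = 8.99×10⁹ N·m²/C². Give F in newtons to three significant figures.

On-axis field of dipole 1 at distance r: E = 2kp₁/r³. Force on dipole 2 is F = p₂·dE/dr (gradient along axis).
dE/dr = −6kp₁/r⁴, so |F| = 6kp₁p₂/r⁴ (attractive for aligned moments).
F = 6(8.99×10⁹)(5.05×10⁻¹²)(4.63×10⁻¹²)/(0.0507)⁴ = 1.909×10⁻⁷ N.

F ≈ 1.91×10⁻⁷ N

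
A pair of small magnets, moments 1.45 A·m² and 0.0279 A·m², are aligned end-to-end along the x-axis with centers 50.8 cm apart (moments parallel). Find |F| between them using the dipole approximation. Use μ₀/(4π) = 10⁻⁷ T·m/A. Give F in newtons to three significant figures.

On-axis B of dipole 1: B = (μ₀/4π)·2m₁/r³. Force on dipole 2: F = m₂·dB/dr.
dB/dr = −(μ₀/4π)·6m₁/r⁴, so |F| = (μ₀/4π)·6m₁m₂/r⁴.
F = 6(10⁻⁷)(1.45)(0.0279)/(0.508)⁴ = 3.645×10⁻⁷ N.

F ≈ 3.64×10⁻⁷ N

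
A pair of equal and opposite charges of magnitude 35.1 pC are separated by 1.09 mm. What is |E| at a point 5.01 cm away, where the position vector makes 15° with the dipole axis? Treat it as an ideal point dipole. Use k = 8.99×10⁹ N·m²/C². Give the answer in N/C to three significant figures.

E ≈ 5.33 N/C

Dipole moment p = qd = (3.51×10⁻¹¹ C)(0.00109 m) = 3.826×10⁻¹⁴ C·m.
At angle θ the dipole field magnitude is E = (kp/r³)·√(1 + 3cos²θ).
kp/r³ = (8.99×10⁹)(3.826×10⁻¹⁴) / (0.0501)³ = 2.735 N/C.
√(1 + 3cos²15°) = √(1 + 3·0.9330) = √3.7990 ≈ 1.9491.
E ≈ 2.735 × 1.949 = 5.331 N/C.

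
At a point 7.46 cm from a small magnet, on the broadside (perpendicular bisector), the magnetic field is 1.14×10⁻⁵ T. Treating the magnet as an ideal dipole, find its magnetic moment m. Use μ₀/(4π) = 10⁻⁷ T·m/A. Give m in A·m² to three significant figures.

m ≈ 0.0473 A·m²

In the equatorial plane B = (μ₀/4π)·m/r³, so m = Br³·4π/(μ₀).
m = (1.14×10⁻⁵)·(0.0746)³ / (10⁻⁷) = 0.04733 A·m².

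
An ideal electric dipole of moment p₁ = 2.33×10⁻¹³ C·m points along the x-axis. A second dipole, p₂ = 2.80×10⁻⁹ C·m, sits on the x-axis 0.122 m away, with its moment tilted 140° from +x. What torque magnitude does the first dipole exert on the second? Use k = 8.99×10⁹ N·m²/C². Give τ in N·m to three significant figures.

The second dipole sits on the axis of the first, so the field there is axial: E₁ = 2kp₁/r³ along +x.
E₁ = 2(8.99×10⁹)(2.33×10⁻¹³)/(0.122)³ = 2.307 N/C.
Torque on the second dipole: τ = p₂ E₁ sinθ.
τ = (2.80×10⁻⁹)(2.307)·sin140° = 4.152×10⁻⁹ N·m.

τ ≈ 4.15×10⁻⁹ N·m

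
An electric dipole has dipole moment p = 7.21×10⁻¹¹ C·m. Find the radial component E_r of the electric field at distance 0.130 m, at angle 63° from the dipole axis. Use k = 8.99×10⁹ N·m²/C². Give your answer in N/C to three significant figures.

E_r ≈ 268 N/C

For a dipole, E_r = (2kp cosθ)/r³.
kp/r³ = (8.99×10⁹)(7.21×10⁻¹¹)/(0.130)³ = 295.0 N/C.
E_r = 2·295.0·cos63° = 267.9 N/C.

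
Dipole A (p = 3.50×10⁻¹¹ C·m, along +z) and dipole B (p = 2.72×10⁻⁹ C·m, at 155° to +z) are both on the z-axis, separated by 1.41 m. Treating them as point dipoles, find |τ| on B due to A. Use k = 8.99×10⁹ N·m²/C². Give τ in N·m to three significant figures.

τ ≈ 2.58×10⁻¹⁰ N·m

The second dipole sits on the axis of the first, so the field there is axial: E₁ = 2kp₁/r³ along +z.
E₁ = 2(8.99×10⁹)(3.50×10⁻¹¹)/(1.41)³ = 0.2245 N/C.
Torque on the second dipole: τ = p₂ E₁ sinθ.
τ = (2.72×10⁻⁹)(0.2245)·sin155° = 2.581×10⁻¹⁰ N·m.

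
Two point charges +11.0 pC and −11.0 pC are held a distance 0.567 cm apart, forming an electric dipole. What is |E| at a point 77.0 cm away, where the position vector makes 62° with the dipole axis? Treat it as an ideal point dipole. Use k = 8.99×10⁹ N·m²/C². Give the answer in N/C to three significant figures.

E ≈ 0.00158 N/C

Dipole moment p = qd = (1.10×10⁻¹¹ C)(0.00567 m) = 6.237×10⁻¹⁴ C·m.
At angle θ the dipole field magnitude is E = (kp/r³)·√(1 + 3cos²θ).
kp/r³ = (8.99×10⁹)(6.237×10⁻¹⁴) / (0.770)³ = 0.001228 N/C.
√(1 + 3cos²62°) = √(1 + 3·0.2204) = √1.6612 ≈ 1.2889.
E ≈ 0.001228 × 1.289 = 0.001583 N/C.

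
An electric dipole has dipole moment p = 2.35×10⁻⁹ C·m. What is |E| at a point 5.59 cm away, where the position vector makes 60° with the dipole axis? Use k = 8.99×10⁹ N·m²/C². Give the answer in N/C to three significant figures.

E ≈ 1.60×10⁵ N/C

At angle θ the dipole field magnitude is E = (kp/r³)·√(1 + 3cos²θ).
kp/r³ = (8.99×10⁹)(2.35×10⁻⁹) / (0.0559)³ = 1.209×10⁵ N/C.
√(1 + 3cos²60°) = √(1 + 3·0.2500) = √1.7500 ≈ 1.3229.
E ≈ 1.209×10⁵ × 1.323 = 1.600×10⁵ N/C.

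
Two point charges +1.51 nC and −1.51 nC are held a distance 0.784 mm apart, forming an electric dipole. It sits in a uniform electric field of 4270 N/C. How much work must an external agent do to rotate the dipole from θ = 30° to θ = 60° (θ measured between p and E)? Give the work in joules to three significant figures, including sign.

Dipole moment p = qd = (1.51×10⁻⁹ C)(7.84×10⁻⁴ m) = 1.184×10⁻¹² C·m.
W_ext = ΔU = U(θ₂) − U(θ₁) = −pE cosθ₂ − (−pE cosθ₁) = pE(cosθ₁ − cosθ₂).
W = (1.184×10⁻¹²)(4270)·(cos30° − cos60°) = (5.056×10⁻⁹)·(+0.3660) = 1.851×10⁻⁹ J.

W ≈ 1.85×10⁻⁹ J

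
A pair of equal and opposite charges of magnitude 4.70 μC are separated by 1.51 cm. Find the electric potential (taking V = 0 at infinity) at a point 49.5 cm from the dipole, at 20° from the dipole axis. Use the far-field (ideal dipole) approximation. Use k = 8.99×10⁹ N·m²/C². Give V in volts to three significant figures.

Dipole moment p = qd = (4.70×10⁻⁶ C)(0.0151 m) = 7.097×10⁻⁸ C·m.
The dipole potential is V = kp cosθ / r².
V = (8.99×10⁹)(7.097×10⁻⁸)·cos20° / (0.495)² = 2447 V.

V ≈ 2450 V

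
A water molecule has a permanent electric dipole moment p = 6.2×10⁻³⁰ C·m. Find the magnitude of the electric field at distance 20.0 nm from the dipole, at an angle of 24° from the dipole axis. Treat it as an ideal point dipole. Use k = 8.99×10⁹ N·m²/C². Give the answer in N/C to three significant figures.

E ≈ 1.30×10⁴ N/C

At angle θ the dipole field magnitude is E = (kp/r³)·√(1 + 3cos²θ).
kp/r³ = (8.99×10⁹)(6.20×10⁻³⁰) / (2.00×10⁻⁸)³ = 6967 N/C.
√(1 + 3cos²24°) = √(1 + 3·0.8346) = √3.5037 ≈ 1.8718.
E ≈ 6967 × 1.872 = 1.304×10⁴ N/C.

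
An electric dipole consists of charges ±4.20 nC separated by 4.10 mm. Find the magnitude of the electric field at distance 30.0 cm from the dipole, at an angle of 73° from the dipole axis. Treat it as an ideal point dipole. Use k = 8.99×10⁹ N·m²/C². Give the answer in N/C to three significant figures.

Dipole moment p = qd = (4.20×10⁻⁹ C)(0.00410 m) = 1.722×10⁻¹¹ C·m.
At angle θ the dipole field magnitude is E = (kp/r³)·√(1 + 3cos²θ).
kp/r³ = (8.99×10⁹)(1.722×10⁻¹¹) / (0.300)³ = 5.734 N/C.
√(1 + 3cos²73°) = √(1 + 3·0.0855) = √1.2564 ≈ 1.1209.
E ≈ 5.734 × 1.121 = 6.427 N/C.

E ≈ 6.43 N/C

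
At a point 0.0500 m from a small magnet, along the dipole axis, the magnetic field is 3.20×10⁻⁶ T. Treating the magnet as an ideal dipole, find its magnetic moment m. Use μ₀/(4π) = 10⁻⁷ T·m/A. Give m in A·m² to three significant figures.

On axis B = (μ₀/4π)·2m/r³, so m = Br³·4π/(μ₀·2).
m = (3.20×10⁻⁶)·(0.0500)³ / (2·10⁻⁷) = 0.002000 A·m².

m ≈ 0.00200 A·m²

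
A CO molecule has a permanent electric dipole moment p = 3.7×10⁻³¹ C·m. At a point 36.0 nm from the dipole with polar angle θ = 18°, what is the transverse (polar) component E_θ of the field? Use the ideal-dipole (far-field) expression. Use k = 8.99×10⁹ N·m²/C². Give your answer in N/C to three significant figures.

For a dipole, E_θ = (kp sinθ)/r³.
kp/r³ = (8.99×10⁹)(3.70×10⁻³¹)/(3.60×10⁻⁸)³ = 71.29 N/C.
E_θ = 71.29·sin18° = 22.03 N/C.

E_θ ≈ 22.0 N/C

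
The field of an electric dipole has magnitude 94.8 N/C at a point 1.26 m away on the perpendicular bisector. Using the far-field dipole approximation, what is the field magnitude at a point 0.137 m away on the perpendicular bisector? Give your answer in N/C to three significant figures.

E ≈ 7.37×10⁴ N/C

Dipole fields scale as 1/r³ in the far field; the geometry is the same at both points.
E₂ = E₁ · (r₁/r₂)³ = 94.8 · (1.26/0.137)³.
(r₁/r₂)³ = (9.197)³ = 777.9.
E₂ ≈ 7.375×10⁴ N/C.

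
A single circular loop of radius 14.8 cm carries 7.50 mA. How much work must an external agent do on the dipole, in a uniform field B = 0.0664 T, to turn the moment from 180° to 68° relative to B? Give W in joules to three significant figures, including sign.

W ≈ -4.71×10⁻⁵ J

Magnetic moment m = IA = Iπa² = (0.00750)·π·(0.148)² = 5.161×10⁻⁴ A·m².
W_ext = ΔU = −mB cosθ₂ + mB cosθ₁ = mB(cosθ₁ − cosθ₂).
W = (5.161×10⁻⁴)(0.0664)·(cos180° − cos68°) = (3.427×10⁻⁵)·(-1.3746) = -4.711×10⁻⁵ J.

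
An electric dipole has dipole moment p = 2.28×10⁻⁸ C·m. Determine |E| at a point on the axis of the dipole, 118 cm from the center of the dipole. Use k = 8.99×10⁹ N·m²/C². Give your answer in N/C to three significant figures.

E ≈ 250 N/C

On the dipole axis E = 2kp/r³.
E = 2·(8.99×10⁹)(2.28×10⁻⁸) / (1.18)³ = 249.5 N/C.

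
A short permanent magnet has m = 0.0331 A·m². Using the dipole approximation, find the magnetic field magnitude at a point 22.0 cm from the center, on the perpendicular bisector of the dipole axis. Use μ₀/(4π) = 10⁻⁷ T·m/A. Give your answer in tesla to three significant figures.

In the equatorial plane B = (μ₀/4π)·m/r³ (half the axial value).
B = (10⁻⁷)·(0.0331) / (0.220)³ = 3.109×10⁻⁷ T.

B ≈ 3.11×10⁻⁷ T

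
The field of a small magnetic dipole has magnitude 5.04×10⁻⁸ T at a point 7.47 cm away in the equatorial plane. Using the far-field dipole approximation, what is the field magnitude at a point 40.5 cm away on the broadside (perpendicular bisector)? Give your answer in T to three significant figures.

B ≈ 3.16×10⁻¹⁰ T

Dipole fields scale as 1/r³ in the far field; the geometry is the same at both points.
B₂ = B₁ · (r₁/r₂)³ = 5.04×10⁻⁸ · (7.47/40.5)³.
(r₁/r₂)³ = (0.1844)³ = 0.006275.
B₂ ≈ 3.162×10⁻¹⁰ T.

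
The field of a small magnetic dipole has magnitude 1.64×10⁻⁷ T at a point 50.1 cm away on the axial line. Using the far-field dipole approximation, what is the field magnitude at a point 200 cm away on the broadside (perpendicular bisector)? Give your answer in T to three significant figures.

Dipole fields scale as 1/r³ in the far field.
The axial field is twice the equatorial field at the same r, so the geometry factor is 1/2.
B₂ = B₁ · (1/2) · (r₁/r₂)³ = 1.64×10⁻⁷ · 0.5 · (50.1/200)³.
(r₁/r₂)³ = (0.2505)³ = 0.01572.
B₂ ≈ 1.289×10⁻⁹ T.

B ≈ 1.29×10⁻⁹ T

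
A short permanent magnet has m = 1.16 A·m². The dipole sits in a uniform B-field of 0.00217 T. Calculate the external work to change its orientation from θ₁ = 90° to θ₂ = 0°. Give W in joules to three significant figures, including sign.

W_ext = ΔU = −mB cosθ₂ + mB cosθ₁ = mB(cosθ₁ − cosθ₂).
W = (1.16)(0.00217)·(cos90° − cos0°) = (0.002517)·(-1.0000) = -0.002517 J.

W ≈ -0.00252 J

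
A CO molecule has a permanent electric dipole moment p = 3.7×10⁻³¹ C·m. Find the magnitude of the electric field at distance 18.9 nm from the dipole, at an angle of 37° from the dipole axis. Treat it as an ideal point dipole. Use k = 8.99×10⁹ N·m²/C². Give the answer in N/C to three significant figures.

E ≈ 841 N/C

At angle θ the dipole field magnitude is E = (kp/r³)·√(1 + 3cos²θ).
kp/r³ = (8.99×10⁹)(3.70×10⁻³¹) / (1.89×10⁻⁸)³ = 492.7 N/C.
√(1 + 3cos²37°) = √(1 + 3·0.6378) = √2.9135 ≈ 1.7069.
E ≈ 492.7 × 1.707 = 841.0 N/C.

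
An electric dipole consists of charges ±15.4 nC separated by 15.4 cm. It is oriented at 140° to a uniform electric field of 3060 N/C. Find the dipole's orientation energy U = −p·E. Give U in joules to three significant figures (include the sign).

U ≈ 5.56×10⁻⁶ J

Dipole moment p = qd = (1.54×10⁻⁸ C)(0.154 m) = 2.372×10⁻⁹ C·m.
U = −p·E = −pE cosθ.
U = −(2.372×10⁻⁹)(3060)·cos140° = 5.560×10⁻⁶ J.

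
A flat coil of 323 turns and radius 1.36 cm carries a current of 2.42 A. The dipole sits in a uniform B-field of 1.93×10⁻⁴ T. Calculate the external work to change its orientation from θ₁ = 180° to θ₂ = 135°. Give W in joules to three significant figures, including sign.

W ≈ -2.57×10⁻⁵ J

m = NIA = NIπa² = 323·(2.42)·π·(0.0136)² = 0.4542 A·m².
W_ext = ΔU = −mB cosθ₂ + mB cosθ₁ = mB(cosθ₁ − cosθ₂).
W = (0.4542)(1.93×10⁻⁴)·(cos180° − cos135°) = (8.766×10⁻⁵)·(-0.2929) = -2.568×10⁻⁵ J.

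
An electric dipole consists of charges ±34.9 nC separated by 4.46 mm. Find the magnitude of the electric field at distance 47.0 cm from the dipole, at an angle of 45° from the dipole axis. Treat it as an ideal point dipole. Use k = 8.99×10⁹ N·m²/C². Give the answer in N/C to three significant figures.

Dipole moment p = qd = (3.49×10⁻⁸ C)(0.00446 m) = 1.557×10⁻¹⁰ C·m.
At angle θ the dipole field magnitude is E = (kp/r³)·√(1 + 3cos²θ).
kp/r³ = (8.99×10⁹)(1.557×10⁻¹⁰) / (0.470)³ = 13.48 N/C.
√(1 + 3cos²45°) = √(1 + 3·0.5000) = √2.5000 ≈ 1.5811.
E ≈ 13.48 × 1.581 = 21.32 N/C.

E ≈ 21.3 N/C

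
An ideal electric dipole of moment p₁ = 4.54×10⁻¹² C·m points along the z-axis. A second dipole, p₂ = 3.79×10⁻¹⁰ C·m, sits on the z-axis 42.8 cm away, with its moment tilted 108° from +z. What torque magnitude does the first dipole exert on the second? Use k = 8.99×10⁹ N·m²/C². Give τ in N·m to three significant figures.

The second dipole sits on the axis of the first, so the field there is axial: E₁ = 2kp₁/r³ along +z.
E₁ = 2(8.99×10⁹)(4.54×10⁻¹²)/(0.428)³ = 1.041 N/C.
Torque on the second dipole: τ = p₂ E₁ sinθ.
τ = (3.79×10⁻¹⁰)(1.041)·sin108° = 3.753×10⁻¹⁰ N·m.

τ ≈ 3.75×10⁻¹⁰ N·m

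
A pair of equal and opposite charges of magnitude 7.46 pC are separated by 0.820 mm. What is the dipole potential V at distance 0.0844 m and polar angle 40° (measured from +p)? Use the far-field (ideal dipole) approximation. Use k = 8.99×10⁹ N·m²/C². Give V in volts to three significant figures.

V ≈ 0.00591 V

Dipole moment p = qd = (7.46×10⁻¹² C)(8.20×10⁻⁴ m) = 6.117×10⁻¹⁵ C·m.
The dipole potential is V = kp cosθ / r².
V = (8.99×10⁹)(6.117×10⁻¹⁵)·cos40° / (0.0844)² = 0.005914 V.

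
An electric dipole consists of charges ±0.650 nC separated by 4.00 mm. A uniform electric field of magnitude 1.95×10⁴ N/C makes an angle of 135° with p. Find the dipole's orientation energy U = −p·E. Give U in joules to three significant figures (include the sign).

Dipole moment p = qd = (6.50×10⁻¹⁰ C)(0.00400 m) = 2.60×10⁻¹² C·m.
U = −p·E = −pE cosθ.
U = −(2.60×10⁻¹²)(1.95×10⁴)·cos135° = 3.585×10⁻⁸ J.

U ≈ 3.59×10⁻⁸ J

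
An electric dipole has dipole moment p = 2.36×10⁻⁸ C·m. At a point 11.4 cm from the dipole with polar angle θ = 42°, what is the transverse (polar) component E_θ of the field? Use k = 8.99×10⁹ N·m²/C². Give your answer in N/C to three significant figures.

E_θ ≈ 9.58×10⁴ N/C

For a dipole, E_θ = (kp sinθ)/r³.
kp/r³ = (8.99×10⁹)(2.36×10⁻⁸)/(0.114)³ = 1.432×10⁵ N/C.
E_θ = 1.432×10⁵·sin42° = 9.582×10⁴ N/C.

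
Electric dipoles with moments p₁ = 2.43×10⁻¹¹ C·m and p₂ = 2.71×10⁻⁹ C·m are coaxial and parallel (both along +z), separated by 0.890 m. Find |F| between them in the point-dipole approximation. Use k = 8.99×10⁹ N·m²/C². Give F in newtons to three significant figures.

F ≈ 5.66×10⁻⁹ N

On-axis field of dipole 1 at distance r: E = 2kp₁/r³. Force on dipole 2 is F = p₂·dE/dr (gradient along axis).
dE/dr = −6kp₁/r⁴, so |F| = 6kp₁p₂/r⁴ (attractive for aligned moments).
F = 6(8.99×10⁹)(2.43×10⁻¹¹)(2.71×10⁻⁹)/(0.890)⁴ = 5.661×10⁻⁹ N.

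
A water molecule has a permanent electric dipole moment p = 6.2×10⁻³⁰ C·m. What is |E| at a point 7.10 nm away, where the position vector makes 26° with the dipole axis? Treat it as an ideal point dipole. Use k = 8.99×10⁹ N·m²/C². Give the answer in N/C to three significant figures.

E ≈ 2.88×10⁵ N/C

At angle θ the dipole field magnitude is E = (kp/r³)·√(1 + 3cos²θ).
kp/r³ = (8.99×10⁹)(6.20×10⁻³⁰) / (7.10×10⁻⁹)³ = 1.557×10⁵ N/C.
√(1 + 3cos²26°) = √(1 + 3·0.8078) = √3.4235 ≈ 1.8503.
E ≈ 1.557×10⁵ × 1.850 = 2.881×10⁵ N/C.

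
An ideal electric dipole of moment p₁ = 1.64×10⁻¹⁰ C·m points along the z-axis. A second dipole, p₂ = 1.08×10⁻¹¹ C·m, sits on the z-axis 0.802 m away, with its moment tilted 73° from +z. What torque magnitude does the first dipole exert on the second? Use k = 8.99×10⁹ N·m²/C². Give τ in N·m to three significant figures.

τ ≈ 5.90×10⁻¹¹ N·m

The second dipole sits on the axis of the first, so the field there is axial: E₁ = 2kp₁/r³ along +z.
E₁ = 2(8.99×10⁹)(1.64×10⁻¹⁰)/(0.802)³ = 5.716 N/C.
Torque on the second dipole: τ = p₂ E₁ sinθ.
τ = (1.08×10⁻¹¹)(5.716)·sin73° = 5.904×10⁻¹¹ N·m.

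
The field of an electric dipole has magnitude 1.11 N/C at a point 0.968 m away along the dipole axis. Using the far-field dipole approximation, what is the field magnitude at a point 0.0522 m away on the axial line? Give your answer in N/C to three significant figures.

Dipole fields scale as 1/r³ in the far field; the geometry is the same at both points.
E₂ = E₁ · (r₁/r₂)³ = 1.11 · (0.968/0.0522)³.
(r₁/r₂)³ = (18.54)³ = 6377.
E₂ ≈ 7078 N/C.

E ≈ 7080 N/C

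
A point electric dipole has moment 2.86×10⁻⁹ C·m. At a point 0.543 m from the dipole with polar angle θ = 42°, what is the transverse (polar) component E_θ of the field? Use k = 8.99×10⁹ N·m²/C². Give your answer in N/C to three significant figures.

For a dipole, E_θ = (kp sinθ)/r³.
kp/r³ = (8.99×10⁹)(2.86×10⁻⁹)/(0.543)³ = 160.6 N/C.
E_θ = 160.6·sin42° = 107.5 N/C.

E_θ ≈ 107 N/C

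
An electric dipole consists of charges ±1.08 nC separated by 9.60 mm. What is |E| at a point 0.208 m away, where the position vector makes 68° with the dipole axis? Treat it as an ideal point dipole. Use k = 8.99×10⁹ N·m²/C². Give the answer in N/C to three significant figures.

Dipole moment p = qd = (1.08×10⁻⁹ C)(0.00960 m) = 1.037×10⁻¹¹ C·m.
At angle θ the dipole field magnitude is E = (kp/r³)·√(1 + 3cos²θ).
kp/r³ = (8.99×10⁹)(1.037×10⁻¹¹) / (0.208)³ = 10.36 N/C.
√(1 + 3cos²68°) = √(1 + 3·0.1403) = √1.4210 ≈ 1.1921.
E ≈ 10.36 × 1.192 = 12.35 N/C.

E ≈ 12.3 N/C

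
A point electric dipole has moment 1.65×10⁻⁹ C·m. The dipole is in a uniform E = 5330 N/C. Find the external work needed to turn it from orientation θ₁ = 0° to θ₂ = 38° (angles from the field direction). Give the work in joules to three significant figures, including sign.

W ≈ 1.86×10⁻⁶ J

W_ext = ΔU = U(θ₂) − U(θ₁) = −pE cosθ₂ − (−pE cosθ₁) = pE(cosθ₁ − cosθ₂).
W = (1.65×10⁻⁹)(5330)·(cos0° − cos38°) = (8.794×10⁻⁶)·(+0.2120) = 1.864×10⁻⁶ J.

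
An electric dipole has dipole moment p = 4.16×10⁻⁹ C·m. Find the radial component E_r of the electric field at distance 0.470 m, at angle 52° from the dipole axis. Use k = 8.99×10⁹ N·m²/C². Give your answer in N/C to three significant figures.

For a dipole, E_r = (2kp cosθ)/r³.
kp/r³ = (8.99×10⁹)(4.16×10⁻⁹)/(0.470)³ = 360.2 N/C.
E_r = 2·360.2·cos52° = 443.5 N/C.

E_r ≈ 444 N/C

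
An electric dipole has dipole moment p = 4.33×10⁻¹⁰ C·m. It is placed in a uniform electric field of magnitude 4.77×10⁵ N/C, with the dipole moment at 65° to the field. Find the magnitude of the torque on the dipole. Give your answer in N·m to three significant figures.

τ ≈ 1.87×10⁻⁴ N·m

Torque on an electric dipole: τ = pE sinθ.
τ = (4.33×10⁻¹⁰)(4.77×10⁵)·sin65° = 1.872×10⁻⁴ N·m.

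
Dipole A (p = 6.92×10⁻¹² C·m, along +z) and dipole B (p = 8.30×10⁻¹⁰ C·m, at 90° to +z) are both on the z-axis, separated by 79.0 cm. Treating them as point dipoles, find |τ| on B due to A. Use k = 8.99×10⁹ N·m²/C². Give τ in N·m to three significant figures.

The second dipole sits on the axis of the first, so the field there is axial: E₁ = 2kp₁/r³ along +z.
E₁ = 2(8.99×10⁹)(6.92×10⁻¹²)/(0.790)³ = 0.2524 N/C.
Torque on the second dipole: τ = p₂ E₁ sinθ.
τ = (8.30×10⁻¹⁰)(0.2524)·sin90° = 2.095×10⁻¹⁰ N·m.

τ ≈ 2.09×10⁻¹⁰ N·m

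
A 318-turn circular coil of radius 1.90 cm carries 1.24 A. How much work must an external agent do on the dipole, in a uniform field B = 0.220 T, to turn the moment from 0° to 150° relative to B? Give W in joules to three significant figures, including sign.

m = NIA = NIπa² = 318·(1.24)·π·(0.0190)² = 0.4472 A·m².
W_ext = ΔU = −mB cosθ₂ + mB cosθ₁ = mB(cosθ₁ − cosθ₂).
W = (0.4472)(0.220)·(cos0° − cos150°) = (0.09838)·(+1.8660) = 0.1836 J.

W ≈ 0.184 J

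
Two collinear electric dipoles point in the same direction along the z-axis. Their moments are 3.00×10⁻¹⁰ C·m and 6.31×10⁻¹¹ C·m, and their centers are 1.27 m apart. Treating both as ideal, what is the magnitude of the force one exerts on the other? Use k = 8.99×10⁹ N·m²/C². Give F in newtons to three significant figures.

F ≈ 3.93×10⁻¹⁰ N

On-axis field of dipole 1 at distance r: E = 2kp₁/r³. Force on dipole 2 is F = p₂·dE/dr (gradient along axis).
dE/dr = −6kp₁/r⁴, so |F| = 6kp₁p₂/r⁴ (attractive for aligned moments).
F = 6(8.99×10⁹)(3.00×10⁻¹⁰)(6.31×10⁻¹¹)/(1.27)⁴ = 3.925×10⁻¹⁰ N.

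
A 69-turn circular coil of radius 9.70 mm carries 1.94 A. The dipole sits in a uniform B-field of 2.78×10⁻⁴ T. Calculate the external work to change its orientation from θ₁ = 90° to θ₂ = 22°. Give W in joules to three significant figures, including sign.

W ≈ -1.02×10⁻⁵ J

m = NIA = NIπa² = 69·(1.94)·π·(0.00970)² = 0.03957 A·m².
W_ext = ΔU = −mB cosθ₂ + mB cosθ₁ = mB(cosθ₁ − cosθ₂).
W = (0.03957)(2.78×10⁻⁴)·(cos90° − cos22°) = (1.100×10⁻⁵)·(-0.9272) = -1.020×10⁻⁵ J.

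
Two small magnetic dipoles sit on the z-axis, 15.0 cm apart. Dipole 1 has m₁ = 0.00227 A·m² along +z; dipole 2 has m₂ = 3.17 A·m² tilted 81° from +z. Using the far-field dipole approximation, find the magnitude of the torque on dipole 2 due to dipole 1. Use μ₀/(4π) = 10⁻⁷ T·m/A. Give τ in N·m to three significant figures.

Dipole B is on the axis of dipole A, so B₁ there is axial: B₁ = (μ₀/4π)·2m₁/r³ along +z.
B₁ = 2(10⁻⁷)(0.00227)/(0.150)³ = 1.345×10⁻⁷ T.
τ = m₂ B₁ sinθ.
τ = (3.17)(1.345×10⁻⁷)·sin81° = 4.212×10⁻⁷ N·m.

τ ≈ 4.21×10⁻⁷ N·m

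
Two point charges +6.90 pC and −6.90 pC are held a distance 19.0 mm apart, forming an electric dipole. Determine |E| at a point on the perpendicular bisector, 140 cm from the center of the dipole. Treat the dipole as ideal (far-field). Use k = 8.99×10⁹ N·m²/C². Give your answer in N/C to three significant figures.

Dipole moment p = qd = (6.90×10⁻¹² C)(0.0190 m) = 1.311×10⁻¹³ C·m.
On the perpendicular bisector E = kp/r³ (half the axial value at the same distance).
E = (8.99×10⁹)(1.311×10⁻¹³) / (1.40)³ = 4.295×10⁻⁴ N/C.

E ≈ 4.30×10⁻⁴ N/C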